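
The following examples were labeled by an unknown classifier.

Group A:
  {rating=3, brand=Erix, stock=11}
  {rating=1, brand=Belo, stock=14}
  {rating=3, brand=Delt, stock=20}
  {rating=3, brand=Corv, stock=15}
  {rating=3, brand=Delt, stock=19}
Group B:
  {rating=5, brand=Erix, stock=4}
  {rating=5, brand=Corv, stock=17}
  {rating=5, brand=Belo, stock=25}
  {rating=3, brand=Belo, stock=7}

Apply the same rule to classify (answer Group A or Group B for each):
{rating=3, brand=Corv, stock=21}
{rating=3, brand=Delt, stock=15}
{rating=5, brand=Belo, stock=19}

Group A, Group A, Group B

The common property of the 'Group A' items is: rating ≤ 3 AND stock ≥ 11. No 'Group B' item has it.
{rating=3, brand=Corv, stock=21}: rating = 3, stock = 21, qualifies → Group A. {rating=3, brand=Delt, stock=15}: rating = 3, stock = 15, qualifies → Group A. {rating=5, brand=Belo, stock=19}: rating = 5, stock = 19, does not fit → Group B.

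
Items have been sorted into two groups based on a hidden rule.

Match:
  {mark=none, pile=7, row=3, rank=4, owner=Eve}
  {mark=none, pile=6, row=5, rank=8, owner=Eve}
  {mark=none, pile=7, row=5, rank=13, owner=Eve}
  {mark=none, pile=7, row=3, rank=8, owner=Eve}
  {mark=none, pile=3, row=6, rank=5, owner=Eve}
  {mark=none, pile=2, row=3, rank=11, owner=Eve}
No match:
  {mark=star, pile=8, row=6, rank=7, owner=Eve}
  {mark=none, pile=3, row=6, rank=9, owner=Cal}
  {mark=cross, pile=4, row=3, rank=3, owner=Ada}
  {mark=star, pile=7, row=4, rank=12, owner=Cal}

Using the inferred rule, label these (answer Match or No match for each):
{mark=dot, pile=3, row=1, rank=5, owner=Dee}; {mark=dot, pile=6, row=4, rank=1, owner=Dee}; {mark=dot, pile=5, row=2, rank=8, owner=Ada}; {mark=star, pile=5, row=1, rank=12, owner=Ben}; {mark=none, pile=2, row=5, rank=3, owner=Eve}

No match, No match, No match, No match, Match

A rule that fits every label: owner is Eve AND mark is none — true of each 'Match' example, false of each 'No match' one.
{mark=dot, pile=3, row=1, rank=5, owner=Dee}: No match (owner is Dee, mark is dot).
{mark=dot, pile=6, row=4, rank=1, owner=Dee}: No match (owner is Dee, mark is dot).
{mark=dot, pile=5, row=2, rank=8, owner=Ada}: No match (owner is Ada, mark is dot).
{mark=star, pile=5, row=1, rank=12, owner=Ben}: No match (owner is Ben, mark is star).
{mark=none, pile=2, row=5, rank=3, owner=Eve}: Match (owner is Eve, mark is none).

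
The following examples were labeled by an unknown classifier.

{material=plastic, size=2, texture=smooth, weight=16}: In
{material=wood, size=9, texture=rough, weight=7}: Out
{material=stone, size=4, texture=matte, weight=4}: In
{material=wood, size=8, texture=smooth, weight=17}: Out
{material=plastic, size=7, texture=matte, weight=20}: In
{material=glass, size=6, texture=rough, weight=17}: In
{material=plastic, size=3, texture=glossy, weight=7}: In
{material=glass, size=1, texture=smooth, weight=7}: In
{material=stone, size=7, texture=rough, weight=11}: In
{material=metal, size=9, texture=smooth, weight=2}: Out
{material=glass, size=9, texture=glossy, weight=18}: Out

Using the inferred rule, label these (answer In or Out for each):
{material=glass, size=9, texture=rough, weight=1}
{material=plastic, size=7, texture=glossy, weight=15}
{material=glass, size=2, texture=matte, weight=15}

The rule appears to be: size ≤ 7.
{material=glass, size=9, texture=rough, weight=1} → size = 9 → Out.
{material=plastic, size=7, texture=glossy, weight=15} → size = 7 → In.
{material=glass, size=2, texture=matte, weight=15} → size = 2 → In.

Out, In, In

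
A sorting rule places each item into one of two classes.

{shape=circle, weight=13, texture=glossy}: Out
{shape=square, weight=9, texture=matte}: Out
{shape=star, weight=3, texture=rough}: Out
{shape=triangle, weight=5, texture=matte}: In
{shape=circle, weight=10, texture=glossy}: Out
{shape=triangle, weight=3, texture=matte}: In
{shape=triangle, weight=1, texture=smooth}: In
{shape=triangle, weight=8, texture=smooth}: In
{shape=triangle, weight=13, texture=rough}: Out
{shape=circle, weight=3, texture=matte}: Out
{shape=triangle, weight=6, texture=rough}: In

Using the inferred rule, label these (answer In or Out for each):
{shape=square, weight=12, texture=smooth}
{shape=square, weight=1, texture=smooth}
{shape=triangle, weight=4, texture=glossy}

The classifier is using: shape is triangle AND weight ≤ 8.
Out: {shape=square, weight=12, texture=smooth}, since shape is square, weight = 12.
Out: {shape=square, weight=1, texture=smooth}, since shape is square, weight = 1.
In: {shape=triangle, weight=4, texture=glossy}, since shape is triangle, weight = 4.

Out, Out, In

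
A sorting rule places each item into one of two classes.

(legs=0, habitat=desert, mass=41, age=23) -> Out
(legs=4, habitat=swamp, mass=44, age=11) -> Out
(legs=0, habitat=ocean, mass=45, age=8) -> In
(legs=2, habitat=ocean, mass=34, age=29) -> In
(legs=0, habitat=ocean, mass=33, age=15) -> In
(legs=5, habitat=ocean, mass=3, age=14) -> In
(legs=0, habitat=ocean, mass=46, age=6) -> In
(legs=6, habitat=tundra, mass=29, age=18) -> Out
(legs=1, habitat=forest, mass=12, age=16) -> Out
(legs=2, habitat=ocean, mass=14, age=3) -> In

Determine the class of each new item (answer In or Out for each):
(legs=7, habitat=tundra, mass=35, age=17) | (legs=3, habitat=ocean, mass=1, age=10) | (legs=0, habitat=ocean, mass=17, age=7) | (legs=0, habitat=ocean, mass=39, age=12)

Rule: habitat is ocean. This holds for each 'In' example and fails for each 'Out' one.

Out, In, In, In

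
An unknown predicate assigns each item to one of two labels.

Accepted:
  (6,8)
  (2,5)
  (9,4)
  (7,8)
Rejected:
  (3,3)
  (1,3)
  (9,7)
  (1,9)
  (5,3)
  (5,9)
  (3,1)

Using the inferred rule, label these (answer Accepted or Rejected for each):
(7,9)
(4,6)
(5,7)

Rejected, Accepted, Rejected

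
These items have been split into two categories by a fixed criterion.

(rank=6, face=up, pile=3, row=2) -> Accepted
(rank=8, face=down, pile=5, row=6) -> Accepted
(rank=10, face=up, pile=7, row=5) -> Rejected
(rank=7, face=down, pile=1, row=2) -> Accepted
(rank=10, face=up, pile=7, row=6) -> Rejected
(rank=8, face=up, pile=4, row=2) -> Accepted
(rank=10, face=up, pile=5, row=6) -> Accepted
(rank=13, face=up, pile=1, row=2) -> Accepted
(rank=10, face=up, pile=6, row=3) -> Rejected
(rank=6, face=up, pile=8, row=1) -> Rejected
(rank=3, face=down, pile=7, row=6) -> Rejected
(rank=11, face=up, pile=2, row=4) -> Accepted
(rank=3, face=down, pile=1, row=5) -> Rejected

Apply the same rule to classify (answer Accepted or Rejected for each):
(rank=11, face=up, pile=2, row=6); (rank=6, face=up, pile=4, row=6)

One predicate separates the groups cleanly: pile ≤ 5 AND rank ≥ 6.
(rank=11, face=up, pile=2, row=6) → pile = 2, rank = 11 → Accepted. (rank=6, face=up, pile=4, row=6) → pile = 4, rank = 6 → Accepted.

Accepted, Accepted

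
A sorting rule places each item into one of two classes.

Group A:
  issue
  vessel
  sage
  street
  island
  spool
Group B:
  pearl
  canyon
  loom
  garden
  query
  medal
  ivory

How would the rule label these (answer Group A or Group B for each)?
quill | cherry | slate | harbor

The distinguishing property — contains 's' — holds for all the 'Group A' cases and none of the 'Group B' cases.

Group B, Group B, Group A, Group B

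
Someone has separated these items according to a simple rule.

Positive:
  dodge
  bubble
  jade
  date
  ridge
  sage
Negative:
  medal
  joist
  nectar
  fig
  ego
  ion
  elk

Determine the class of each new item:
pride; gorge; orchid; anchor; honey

Rule: ends with 'e'. This holds for each 'Positive' example and fails for each 'Negative' one.
pride: ends with 'e' — passes, so Positive. gorge: ends with 'e' — passes, so Positive. orchid: ends with 'd' — doesn't match, so Negative. anchor: ends with 'r' — doesn't match, so Negative. honey: ends with 'y' — doesn't match, so Negative.

Positive, Positive, Negative, Negative, Negative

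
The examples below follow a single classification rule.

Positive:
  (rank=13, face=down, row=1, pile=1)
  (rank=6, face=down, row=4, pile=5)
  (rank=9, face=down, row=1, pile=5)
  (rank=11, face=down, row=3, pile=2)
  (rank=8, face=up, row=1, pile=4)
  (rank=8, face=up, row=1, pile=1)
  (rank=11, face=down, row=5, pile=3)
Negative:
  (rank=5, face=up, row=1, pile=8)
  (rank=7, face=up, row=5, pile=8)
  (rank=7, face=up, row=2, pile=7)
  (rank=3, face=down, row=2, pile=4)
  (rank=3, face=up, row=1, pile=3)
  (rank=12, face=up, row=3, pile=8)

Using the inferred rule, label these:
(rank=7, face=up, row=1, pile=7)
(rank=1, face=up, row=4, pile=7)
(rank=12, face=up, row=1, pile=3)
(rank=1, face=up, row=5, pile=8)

Negative, Negative, Positive, Negative

One predicate separates the groups cleanly: rank ≥ 5 AND pile ≤ 5.
(rank=7, face=up, row=1, pile=7): rank = 7, pile = 7, fails this test → Negative.
(rank=1, face=up, row=4, pile=7): rank = 1, pile = 7, fails this test → Negative.
(rank=12, face=up, row=1, pile=3): rank = 12, pile = 3, qualifies → Positive.
(rank=1, face=up, row=5, pile=8): rank = 1, pile = 8, fails this test → Negative.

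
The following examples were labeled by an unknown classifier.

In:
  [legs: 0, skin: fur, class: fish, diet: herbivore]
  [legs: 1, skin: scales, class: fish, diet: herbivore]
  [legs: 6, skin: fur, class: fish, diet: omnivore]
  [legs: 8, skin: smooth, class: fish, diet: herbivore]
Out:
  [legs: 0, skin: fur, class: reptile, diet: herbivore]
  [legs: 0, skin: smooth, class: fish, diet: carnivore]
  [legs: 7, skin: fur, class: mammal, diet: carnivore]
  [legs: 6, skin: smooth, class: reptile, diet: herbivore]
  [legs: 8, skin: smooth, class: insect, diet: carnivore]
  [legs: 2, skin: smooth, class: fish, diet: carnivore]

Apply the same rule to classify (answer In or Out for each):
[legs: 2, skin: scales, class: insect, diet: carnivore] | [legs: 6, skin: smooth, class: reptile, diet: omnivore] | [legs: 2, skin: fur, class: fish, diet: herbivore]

Out, Out, In

The simplest hypothesis consistent with all the labels is: class is fish AND diet is not carnivore.
[legs: 2, skin: scales, class: insect, diet: carnivore] — class is insect, diet is carnivore, hence Out.
[legs: 6, skin: smooth, class: reptile, diet: omnivore] — class is reptile, diet is omnivore, hence Out.
[legs: 2, skin: fur, class: fish, diet: herbivore] — class is fish, diet is herbivore, hence In.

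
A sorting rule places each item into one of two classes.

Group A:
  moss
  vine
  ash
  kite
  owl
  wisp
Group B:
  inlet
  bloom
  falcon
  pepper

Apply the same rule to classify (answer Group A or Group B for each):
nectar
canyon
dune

Group B, Group B, Group A

The common property of the 'Group A' items is: length ≤ 4. No 'Group B' item has it.
nectar → length 6 → Group B. canyon → length 6 → Group B. dune → length 4 → Group A.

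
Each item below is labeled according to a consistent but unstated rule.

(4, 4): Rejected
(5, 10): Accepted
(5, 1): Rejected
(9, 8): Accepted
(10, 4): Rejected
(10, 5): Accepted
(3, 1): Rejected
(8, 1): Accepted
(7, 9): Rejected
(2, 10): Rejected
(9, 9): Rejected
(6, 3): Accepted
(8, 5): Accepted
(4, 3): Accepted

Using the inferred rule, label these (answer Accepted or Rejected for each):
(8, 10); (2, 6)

Every 'Accepted' example satisfies: sum is odd. None of the 'Rejected' examples do.
(8, 10) → 8+10 = 18 → Rejected.
(2, 6) → 2+6 = 8 → Rejected.

Rejected, Rejected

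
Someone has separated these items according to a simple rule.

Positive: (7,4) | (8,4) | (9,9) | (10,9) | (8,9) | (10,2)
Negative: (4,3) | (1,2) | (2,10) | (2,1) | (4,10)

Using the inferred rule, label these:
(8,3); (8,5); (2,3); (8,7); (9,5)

Positive, Positive, Negative, Positive, Positive

The common property of the 'Positive' items is: first ≥ 7. No 'Negative' item has it.
Positive: (8,3), since first 8. Positive: (8,5), since first 8. Negative: (2,3), since first 2. Positive: (8,7), since first 8. Positive: (9,5), since first 9.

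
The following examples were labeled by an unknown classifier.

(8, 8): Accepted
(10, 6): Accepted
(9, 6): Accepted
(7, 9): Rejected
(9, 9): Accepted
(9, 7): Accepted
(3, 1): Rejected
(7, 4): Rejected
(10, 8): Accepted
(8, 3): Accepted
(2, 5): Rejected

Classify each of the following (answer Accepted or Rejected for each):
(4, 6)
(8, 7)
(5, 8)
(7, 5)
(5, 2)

The simplest hypothesis consistent with all the labels is: first ≥ 8.

Rejected, Accepted, Rejected, Rejected, Rejected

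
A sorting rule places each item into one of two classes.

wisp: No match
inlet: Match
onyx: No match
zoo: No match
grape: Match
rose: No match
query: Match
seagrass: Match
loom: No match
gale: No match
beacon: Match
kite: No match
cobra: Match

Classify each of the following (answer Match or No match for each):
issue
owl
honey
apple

The common property of the 'Match' items is: length ≥ 5. No 'No match' item has it.
issue: length 5 — qualifies, so Match. owl: length 3 — fails the rule, so No match. honey: length 5 — qualifies, so Match. apple: length 5 — qualifies, so Match.

Match, No match, Match, Match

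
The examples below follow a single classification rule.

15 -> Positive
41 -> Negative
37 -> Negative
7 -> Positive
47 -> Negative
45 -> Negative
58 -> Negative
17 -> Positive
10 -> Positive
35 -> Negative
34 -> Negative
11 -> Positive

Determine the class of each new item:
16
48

Positive, Negative

The pattern is that an item is 'Positive' exactly when: at most 17.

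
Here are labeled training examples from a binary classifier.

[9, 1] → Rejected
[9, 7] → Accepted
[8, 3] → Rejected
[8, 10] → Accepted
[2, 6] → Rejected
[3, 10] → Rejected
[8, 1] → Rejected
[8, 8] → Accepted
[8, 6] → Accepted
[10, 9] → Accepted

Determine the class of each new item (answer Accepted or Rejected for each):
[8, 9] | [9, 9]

Accepted, Accepted

The simplest hypothesis consistent with all the labels is: sum ≥ 14.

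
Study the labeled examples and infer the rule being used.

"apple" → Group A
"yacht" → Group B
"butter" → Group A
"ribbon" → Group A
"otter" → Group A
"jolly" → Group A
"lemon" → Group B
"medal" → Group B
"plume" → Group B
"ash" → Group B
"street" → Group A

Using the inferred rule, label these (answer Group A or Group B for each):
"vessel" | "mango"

Group A, Group B

A rule that fits every label: has a double letter — true of each 'Group A' example, false of each 'Group B' one.
"vessel" — 'ss' doubled, hence Group A. "mango" — no doubled letter, hence Group B.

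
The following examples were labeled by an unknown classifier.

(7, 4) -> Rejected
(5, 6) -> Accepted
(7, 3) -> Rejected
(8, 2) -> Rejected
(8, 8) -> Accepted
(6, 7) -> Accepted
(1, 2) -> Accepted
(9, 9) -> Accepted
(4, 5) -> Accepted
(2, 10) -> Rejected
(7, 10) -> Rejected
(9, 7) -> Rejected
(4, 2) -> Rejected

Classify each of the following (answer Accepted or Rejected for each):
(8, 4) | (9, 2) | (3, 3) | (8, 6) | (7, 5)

The simplest hypothesis consistent with all the labels is: |first − second| ≤ 1.
(8, 4) — |8−4| = 4, hence Rejected.
(9, 2) — |9−2| = 7, hence Rejected.
(3, 3) — |3−3| = 0, hence Accepted.
(8, 6) — |8−6| = 2, hence Rejected.
(7, 5) — |7−5| = 2, hence Rejected.

Rejected, Rejected, Accepted, Rejected, Rejected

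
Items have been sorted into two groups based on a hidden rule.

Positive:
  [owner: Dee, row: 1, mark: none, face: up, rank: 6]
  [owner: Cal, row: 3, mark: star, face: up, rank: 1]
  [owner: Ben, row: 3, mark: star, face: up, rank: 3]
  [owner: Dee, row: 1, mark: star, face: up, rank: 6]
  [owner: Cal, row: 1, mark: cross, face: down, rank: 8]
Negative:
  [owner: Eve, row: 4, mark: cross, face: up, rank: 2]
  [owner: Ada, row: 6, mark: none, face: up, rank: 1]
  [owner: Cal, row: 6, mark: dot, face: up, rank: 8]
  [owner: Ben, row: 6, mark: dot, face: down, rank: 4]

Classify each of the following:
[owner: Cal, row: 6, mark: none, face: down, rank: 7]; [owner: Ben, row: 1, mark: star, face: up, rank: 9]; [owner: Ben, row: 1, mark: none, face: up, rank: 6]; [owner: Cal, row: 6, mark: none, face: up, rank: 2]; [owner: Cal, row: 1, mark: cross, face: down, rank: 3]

The pattern is that an item is 'Positive' exactly when: row ≤ 3.
[owner: Cal, row: 6, mark: none, face: down, rank: 7]: Negative (row = 6).
[owner: Ben, row: 1, mark: star, face: up, rank: 9]: Positive (row = 1).
[owner: Ben, row: 1, mark: none, face: up, rank: 6]: Positive (row = 1).
[owner: Cal, row: 6, mark: none, face: up, rank: 2]: Negative (row = 6).
[owner: Cal, row: 1, mark: cross, face: down, rank: 3]: Positive (row = 1).

Negative, Positive, Positive, Negative, Positive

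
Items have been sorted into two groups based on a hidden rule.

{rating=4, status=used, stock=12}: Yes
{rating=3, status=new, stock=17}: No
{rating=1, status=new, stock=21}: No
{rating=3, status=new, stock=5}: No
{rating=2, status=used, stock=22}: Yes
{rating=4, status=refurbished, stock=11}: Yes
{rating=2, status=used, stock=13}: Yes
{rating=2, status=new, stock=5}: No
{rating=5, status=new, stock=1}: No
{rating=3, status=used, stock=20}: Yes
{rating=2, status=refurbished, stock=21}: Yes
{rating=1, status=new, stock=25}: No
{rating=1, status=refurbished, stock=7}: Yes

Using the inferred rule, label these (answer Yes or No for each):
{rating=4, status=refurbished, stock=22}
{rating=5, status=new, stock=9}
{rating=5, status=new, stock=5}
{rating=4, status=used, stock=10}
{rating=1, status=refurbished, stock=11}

Yes, No, No, Yes, Yes

The pattern is that an item is 'Yes' exactly when: status is not new.
{rating=4, status=refurbished, stock=22}: status is refurbished — passes, so Yes.
{rating=5, status=new, stock=9}: status is new — doesn't qualify, so No.
{rating=5, status=new, stock=5}: status is new — doesn't qualify, so No.
{rating=4, status=used, stock=10}: status is used — passes, so Yes.
{rating=1, status=refurbished, stock=11}: status is refurbished — passes, so Yes.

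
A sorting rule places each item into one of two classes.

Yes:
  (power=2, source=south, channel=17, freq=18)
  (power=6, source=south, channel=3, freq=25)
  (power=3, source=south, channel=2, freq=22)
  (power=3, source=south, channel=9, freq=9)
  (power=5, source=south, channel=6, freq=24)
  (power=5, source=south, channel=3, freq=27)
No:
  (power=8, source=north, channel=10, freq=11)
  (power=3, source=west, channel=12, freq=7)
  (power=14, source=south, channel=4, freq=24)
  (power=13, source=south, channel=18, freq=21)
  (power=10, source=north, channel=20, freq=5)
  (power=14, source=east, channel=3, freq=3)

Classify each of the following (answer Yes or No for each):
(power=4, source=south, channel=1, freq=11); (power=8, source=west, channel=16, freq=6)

A rule that fits every label: source is south AND power ≤ 6 — true of each 'Yes' example, false of each 'No' one.
(power=4, source=south, channel=1, freq=11): source is south, power = 4 — satisfies this, so Yes.
(power=8, source=west, channel=16, freq=6): source is west, power = 8 — fails the rule, so No.

Yes, No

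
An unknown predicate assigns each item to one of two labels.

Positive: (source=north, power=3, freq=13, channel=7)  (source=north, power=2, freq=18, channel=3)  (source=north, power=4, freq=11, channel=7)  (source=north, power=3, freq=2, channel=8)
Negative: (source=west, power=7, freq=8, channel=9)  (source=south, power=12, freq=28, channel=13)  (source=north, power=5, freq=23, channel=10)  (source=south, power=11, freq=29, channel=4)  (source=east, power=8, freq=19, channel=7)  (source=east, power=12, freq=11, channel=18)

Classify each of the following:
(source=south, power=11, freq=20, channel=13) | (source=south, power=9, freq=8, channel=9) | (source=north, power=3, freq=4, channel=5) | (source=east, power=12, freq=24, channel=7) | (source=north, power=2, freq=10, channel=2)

Rule: power ≤ 4. This holds for each 'Positive' example and fails for each 'Negative' one.
(source=south, power=11, freq=20, channel=13): power = 11 — does not satisfy this, so Negative.
(source=south, power=9, freq=8, channel=9): power = 9 — does not satisfy this, so Negative.
(source=north, power=3, freq=4, channel=5): power = 3 — checks out, so Positive.
(source=east, power=12, freq=24, channel=7): power = 12 — does not satisfy this, so Negative.
(source=north, power=2, freq=10, channel=2): power = 2 — checks out, so Positive.

Negative, Negative, Positive, Negative, Positive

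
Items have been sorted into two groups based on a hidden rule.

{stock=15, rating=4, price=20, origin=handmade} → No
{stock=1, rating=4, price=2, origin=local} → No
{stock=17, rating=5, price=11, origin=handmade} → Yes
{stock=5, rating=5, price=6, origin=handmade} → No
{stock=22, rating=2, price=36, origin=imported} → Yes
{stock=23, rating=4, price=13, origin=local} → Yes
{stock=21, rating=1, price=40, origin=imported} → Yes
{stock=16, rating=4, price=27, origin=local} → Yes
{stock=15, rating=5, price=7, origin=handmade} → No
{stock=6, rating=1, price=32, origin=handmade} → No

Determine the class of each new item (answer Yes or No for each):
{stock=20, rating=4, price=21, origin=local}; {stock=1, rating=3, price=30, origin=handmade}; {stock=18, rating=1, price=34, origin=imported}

Yes, No, Yes

The rule appears to be: stock ≥ 16.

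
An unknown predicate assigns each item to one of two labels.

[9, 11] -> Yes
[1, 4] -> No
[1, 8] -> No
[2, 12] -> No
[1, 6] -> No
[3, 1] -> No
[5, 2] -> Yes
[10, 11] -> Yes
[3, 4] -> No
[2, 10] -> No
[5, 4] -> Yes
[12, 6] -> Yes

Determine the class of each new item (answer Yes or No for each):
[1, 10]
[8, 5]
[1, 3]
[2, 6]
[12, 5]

One predicate separates the groups cleanly: first ≥ 4.
[1, 10]: No (first 1). [8, 5]: Yes (first 8). [1, 3]: No (first 1). [2, 6]: No (first 2). [12, 5]: Yes (first 12).

No, Yes, No, No, Yes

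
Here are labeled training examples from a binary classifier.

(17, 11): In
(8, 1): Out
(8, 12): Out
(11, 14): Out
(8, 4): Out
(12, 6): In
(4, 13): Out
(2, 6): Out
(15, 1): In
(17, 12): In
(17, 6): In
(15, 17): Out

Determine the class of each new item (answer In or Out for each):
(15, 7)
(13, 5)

The distinguishing property — first > second AND sum ≥ 16 — holds for all the 'In' cases and none of the 'Out' cases.
(15, 7) — 15 > 7, 15+7 = 22, hence In.
(13, 5) — 13 > 5, 13+5 = 18, hence In.

In, In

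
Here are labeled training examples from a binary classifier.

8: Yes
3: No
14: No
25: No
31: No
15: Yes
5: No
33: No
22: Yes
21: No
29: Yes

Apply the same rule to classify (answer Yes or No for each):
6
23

No, No

A rule that fits every label: ≡ 1 (mod 7) — true of each 'Yes' example, false of each 'No' one.
6: 6 mod 7 = 6, does not fit → No.
23: 23 mod 7 = 2, does not fit → No.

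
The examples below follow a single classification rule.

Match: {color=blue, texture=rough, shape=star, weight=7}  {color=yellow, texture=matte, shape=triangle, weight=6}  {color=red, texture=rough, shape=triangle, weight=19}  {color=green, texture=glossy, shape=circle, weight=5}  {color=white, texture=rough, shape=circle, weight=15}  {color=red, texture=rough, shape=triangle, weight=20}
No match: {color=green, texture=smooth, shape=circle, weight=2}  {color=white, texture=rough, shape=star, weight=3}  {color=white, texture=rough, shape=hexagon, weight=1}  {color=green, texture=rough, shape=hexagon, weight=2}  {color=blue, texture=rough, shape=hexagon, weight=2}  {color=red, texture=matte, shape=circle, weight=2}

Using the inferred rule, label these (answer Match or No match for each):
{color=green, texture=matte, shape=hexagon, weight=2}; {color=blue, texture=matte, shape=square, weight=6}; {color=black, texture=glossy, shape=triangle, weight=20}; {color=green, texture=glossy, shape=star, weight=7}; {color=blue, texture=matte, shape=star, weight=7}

No match, Match, Match, Match, Match

The rule appears to be: weight ≥ 5.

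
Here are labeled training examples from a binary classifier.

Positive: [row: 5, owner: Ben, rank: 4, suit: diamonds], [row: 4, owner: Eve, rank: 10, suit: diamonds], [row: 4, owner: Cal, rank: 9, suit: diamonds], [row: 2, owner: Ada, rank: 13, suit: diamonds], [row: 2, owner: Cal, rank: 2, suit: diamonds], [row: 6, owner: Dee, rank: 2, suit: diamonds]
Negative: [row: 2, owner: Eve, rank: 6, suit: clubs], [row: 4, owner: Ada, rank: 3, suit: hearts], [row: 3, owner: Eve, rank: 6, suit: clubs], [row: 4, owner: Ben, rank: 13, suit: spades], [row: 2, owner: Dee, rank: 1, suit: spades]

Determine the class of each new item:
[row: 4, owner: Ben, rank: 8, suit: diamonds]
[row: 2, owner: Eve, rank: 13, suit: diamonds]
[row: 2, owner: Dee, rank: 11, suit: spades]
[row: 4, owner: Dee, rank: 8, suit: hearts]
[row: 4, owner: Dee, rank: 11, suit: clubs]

A rule that fits every label: suit is diamonds — true of each 'Positive' example, false of each 'Negative' one.
[row: 4, owner: Ben, rank: 8, suit: diamonds]: suit is diamonds, fits → Positive.
[row: 2, owner: Eve, rank: 13, suit: diamonds]: suit is diamonds, fits → Positive.
[row: 2, owner: Dee, rank: 11, suit: spades]: suit is spades, does not satisfy this → Negative.
[row: 4, owner: Dee, rank: 8, suit: hearts]: suit is hearts, does not satisfy this → Negative.
[row: 4, owner: Dee, rank: 11, suit: clubs]: suit is clubs, does not satisfy this → Negative.

Positive, Positive, Negative, Negative, Negative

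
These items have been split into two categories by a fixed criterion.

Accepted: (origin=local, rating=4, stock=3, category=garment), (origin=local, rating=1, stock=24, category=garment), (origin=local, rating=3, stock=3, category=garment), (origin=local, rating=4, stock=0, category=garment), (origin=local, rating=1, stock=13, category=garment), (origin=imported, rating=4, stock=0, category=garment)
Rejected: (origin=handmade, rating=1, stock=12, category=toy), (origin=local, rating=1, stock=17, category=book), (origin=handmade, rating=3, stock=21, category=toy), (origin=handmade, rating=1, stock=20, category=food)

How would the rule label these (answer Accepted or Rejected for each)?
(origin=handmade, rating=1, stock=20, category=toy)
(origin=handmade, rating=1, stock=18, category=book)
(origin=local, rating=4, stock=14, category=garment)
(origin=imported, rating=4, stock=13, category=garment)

The rule appears to be: category is garment.

Rejected, Rejected, Accepted, Accepted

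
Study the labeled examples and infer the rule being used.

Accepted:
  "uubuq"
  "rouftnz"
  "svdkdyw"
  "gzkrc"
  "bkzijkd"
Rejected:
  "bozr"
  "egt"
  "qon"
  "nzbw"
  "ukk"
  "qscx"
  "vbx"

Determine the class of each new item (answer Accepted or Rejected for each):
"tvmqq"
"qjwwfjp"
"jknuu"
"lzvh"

Accepted, Accepted, Accepted, Rejected

The simplest hypothesis consistent with all the labels is: length ≥ 5.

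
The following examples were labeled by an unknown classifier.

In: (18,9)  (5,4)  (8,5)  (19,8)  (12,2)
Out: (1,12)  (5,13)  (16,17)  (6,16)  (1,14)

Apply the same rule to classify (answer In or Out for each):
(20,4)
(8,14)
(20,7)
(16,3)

In, Out, In, In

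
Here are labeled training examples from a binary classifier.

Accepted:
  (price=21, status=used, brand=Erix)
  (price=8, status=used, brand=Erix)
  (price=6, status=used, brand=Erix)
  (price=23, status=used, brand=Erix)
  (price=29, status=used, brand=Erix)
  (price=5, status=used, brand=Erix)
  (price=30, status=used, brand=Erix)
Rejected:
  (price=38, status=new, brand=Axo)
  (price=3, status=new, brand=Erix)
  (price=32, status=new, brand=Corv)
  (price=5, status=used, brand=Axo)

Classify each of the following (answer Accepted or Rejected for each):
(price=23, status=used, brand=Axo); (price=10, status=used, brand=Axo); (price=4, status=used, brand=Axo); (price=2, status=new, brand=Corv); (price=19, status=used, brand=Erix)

Rejected, Rejected, Rejected, Rejected, Accepted

Rule: status is used AND brand is Erix. This holds for each 'Accepted' example and fails for each 'Rejected' one.
(price=23, status=used, brand=Axo) → status is used, brand is Axo → Rejected.
(price=10, status=used, brand=Axo) → status is used, brand is Axo → Rejected.
(price=4, status=used, brand=Axo) → status is used, brand is Axo → Rejected.
(price=2, status=new, brand=Corv) → status is new, brand is Corv → Rejected.
(price=19, status=used, brand=Erix) → status is used, brand is Erix → Accepted.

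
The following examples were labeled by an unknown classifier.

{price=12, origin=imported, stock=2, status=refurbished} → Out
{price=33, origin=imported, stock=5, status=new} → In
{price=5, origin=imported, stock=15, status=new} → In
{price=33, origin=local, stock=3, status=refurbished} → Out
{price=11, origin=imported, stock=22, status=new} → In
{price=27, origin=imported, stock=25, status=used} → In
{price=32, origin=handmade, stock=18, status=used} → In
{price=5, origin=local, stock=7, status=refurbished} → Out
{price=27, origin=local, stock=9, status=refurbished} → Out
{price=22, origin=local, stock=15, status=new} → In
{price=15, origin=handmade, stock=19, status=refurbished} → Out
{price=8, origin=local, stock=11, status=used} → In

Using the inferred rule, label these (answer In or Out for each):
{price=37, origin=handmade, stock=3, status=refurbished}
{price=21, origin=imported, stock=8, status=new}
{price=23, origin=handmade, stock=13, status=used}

A rule that fits every label: status is not refurbished — true of each 'In' example, false of each 'Out' one.
{price=37, origin=handmade, stock=3, status=refurbished}: status is refurbished — lacks this property, so Out.
{price=21, origin=imported, stock=8, status=new}: status is new — matches, so In.
{price=23, origin=handmade, stock=13, status=used}: status is used — matches, so In.

Out, In, In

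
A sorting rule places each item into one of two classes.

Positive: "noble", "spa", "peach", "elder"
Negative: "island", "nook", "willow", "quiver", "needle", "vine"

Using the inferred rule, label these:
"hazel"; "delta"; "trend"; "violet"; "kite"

Positive, Positive, Positive, Negative, Negative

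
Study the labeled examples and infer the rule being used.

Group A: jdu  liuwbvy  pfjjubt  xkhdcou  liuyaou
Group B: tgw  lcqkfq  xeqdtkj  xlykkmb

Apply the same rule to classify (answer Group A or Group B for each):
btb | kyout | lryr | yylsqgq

The common property of the 'Group A' items is: contains 'u'. No 'Group B' item has it.
btb: no 'u', doesn't qualify → Group B. kyout: has 'u', fits → Group A. lryr: no 'u', doesn't qualify → Group B. yylsqgq: no 'u', doesn't qualify → Group B.

Group B, Group A, Group B, Group B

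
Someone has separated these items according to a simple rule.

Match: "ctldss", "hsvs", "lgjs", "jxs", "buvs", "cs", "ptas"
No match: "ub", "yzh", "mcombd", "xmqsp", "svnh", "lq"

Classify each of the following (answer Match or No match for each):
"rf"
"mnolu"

The simplest hypothesis consistent with all the labels is: ends with 's'.
"rf" — ends with 'f', hence No match. "mnolu" — ends with 'u', hence No match.

No match, No match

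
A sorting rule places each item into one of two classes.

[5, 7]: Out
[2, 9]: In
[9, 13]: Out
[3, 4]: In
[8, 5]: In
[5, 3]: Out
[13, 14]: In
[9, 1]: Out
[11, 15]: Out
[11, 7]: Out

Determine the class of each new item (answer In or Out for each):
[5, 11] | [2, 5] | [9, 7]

One predicate separates the groups cleanly: sum is odd.

Out, In, Out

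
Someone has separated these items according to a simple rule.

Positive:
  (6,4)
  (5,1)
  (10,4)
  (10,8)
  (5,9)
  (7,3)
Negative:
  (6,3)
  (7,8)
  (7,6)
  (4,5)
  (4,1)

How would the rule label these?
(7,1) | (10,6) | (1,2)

Positive, Positive, Negative

Looking at the examples, the only property every 'Positive' case has and every 'Negative' case lacks is: sum is even.
(7,1): Positive (7+1 = 8). (10,6): Positive (10+6 = 16). (1,2): Negative (1+2 = 3).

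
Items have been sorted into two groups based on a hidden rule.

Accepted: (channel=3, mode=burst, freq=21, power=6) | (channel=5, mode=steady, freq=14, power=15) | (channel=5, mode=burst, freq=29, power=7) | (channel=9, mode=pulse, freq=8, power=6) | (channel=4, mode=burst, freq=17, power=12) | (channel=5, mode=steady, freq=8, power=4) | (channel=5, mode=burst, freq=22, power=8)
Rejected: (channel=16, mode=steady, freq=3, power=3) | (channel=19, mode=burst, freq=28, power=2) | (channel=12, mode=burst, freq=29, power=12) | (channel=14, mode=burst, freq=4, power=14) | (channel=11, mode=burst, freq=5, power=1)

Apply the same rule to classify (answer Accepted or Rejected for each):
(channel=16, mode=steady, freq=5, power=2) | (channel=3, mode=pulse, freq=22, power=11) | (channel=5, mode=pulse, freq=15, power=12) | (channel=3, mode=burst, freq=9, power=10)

Rejected, Accepted, Accepted, Accepted

Rule: channel ≤ 9. This holds for each 'Accepted' example and fails for each 'Rejected' one.
(channel=16, mode=steady, freq=5, power=2): channel = 16 — lacks this property, so Rejected. (channel=3, mode=pulse, freq=22, power=11): channel = 3 — matches, so Accepted. (channel=5, mode=pulse, freq=15, power=12): channel = 5 — matches, so Accepted. (channel=3, mode=burst, freq=9, power=10): channel = 3 — matches, so Accepted.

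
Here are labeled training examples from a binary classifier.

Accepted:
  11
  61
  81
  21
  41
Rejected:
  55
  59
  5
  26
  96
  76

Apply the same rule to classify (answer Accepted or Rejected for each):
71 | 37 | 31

The rule appears to be: ends in digit 1.

Accepted, Rejected, Accepted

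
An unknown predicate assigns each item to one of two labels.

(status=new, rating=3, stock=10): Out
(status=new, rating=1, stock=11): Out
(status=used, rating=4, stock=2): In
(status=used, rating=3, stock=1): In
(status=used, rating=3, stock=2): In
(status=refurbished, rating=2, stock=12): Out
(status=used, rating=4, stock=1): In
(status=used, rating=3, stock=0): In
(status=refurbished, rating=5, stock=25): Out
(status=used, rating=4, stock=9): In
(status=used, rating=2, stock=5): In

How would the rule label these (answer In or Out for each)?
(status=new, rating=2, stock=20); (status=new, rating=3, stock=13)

A rule that fits every label: status is used — true of each 'In' example, false of each 'Out' one.
(status=new, rating=2, stock=20): Out (status is new). (status=new, rating=3, stock=13): Out (status is new).

Out, Out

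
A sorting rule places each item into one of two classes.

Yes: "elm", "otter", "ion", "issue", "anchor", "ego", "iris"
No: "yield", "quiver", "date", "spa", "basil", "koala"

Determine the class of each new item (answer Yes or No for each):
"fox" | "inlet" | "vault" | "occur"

Comparing the two groups points to one rule — starts with a vowel.

No, Yes, No, Yes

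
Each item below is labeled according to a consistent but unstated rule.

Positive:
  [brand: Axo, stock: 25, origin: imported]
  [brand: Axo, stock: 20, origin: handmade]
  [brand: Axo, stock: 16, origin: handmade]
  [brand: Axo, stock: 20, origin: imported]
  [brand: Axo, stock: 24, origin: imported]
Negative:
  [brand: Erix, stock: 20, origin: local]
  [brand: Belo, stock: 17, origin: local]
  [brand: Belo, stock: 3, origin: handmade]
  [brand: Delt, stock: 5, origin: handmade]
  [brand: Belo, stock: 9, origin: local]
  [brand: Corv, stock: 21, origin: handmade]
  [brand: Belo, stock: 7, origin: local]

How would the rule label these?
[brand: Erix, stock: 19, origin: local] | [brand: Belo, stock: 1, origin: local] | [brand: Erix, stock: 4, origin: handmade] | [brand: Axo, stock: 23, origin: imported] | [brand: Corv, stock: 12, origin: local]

The pattern is that an item is 'Positive' exactly when: brand is Axo.

Negative, Negative, Negative, Positive, Negative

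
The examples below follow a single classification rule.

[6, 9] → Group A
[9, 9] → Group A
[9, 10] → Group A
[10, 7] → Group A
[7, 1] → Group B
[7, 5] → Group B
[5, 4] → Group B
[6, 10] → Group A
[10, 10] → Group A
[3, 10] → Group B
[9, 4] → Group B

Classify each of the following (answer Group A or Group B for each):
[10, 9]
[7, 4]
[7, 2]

Group A, Group B, Group B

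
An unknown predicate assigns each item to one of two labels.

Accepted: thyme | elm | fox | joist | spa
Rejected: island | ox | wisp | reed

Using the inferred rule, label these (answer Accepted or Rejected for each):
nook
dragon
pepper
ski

Rejected, Rejected, Rejected, Accepted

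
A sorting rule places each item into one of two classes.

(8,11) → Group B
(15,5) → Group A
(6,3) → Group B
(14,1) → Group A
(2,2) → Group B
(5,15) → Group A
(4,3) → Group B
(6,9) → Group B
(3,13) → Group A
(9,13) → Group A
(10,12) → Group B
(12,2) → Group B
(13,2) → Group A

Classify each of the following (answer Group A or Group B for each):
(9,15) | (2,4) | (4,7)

The distinguishing property — max ≥ 13 — holds for all the 'Group A' cases and none of the 'Group B' cases.
Group A: (9,15), since max 15. Group B: (2,4), since max 4. Group B: (4,7), since max 7.

Group A, Group B, Group B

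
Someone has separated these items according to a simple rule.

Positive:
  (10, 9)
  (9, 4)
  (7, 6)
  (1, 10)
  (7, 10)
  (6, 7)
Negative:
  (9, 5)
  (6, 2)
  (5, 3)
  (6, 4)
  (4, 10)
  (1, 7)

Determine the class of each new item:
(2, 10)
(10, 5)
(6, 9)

Negative, Positive, Positive

Every 'Positive' example satisfies: sum is odd. None of the 'Negative' examples do.
(2, 10) → 2+10 = 12 → Negative.
(10, 5) → 10+5 = 15 → Positive.
(6, 9) → 6+9 = 15 → Positive.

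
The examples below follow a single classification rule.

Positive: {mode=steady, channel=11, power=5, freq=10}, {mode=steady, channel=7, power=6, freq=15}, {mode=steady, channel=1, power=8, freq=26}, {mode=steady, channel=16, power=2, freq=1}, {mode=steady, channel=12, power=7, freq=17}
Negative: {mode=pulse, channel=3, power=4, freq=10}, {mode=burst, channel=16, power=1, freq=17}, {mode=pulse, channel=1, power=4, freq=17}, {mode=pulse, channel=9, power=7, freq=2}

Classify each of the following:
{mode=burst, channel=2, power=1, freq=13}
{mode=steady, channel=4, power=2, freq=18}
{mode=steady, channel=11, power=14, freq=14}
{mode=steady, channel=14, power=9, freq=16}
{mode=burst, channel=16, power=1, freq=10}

Negative, Positive, Positive, Positive, Negative

Looking at the examples, the only property every 'Positive' case has and every 'Negative' case lacks is: mode is steady.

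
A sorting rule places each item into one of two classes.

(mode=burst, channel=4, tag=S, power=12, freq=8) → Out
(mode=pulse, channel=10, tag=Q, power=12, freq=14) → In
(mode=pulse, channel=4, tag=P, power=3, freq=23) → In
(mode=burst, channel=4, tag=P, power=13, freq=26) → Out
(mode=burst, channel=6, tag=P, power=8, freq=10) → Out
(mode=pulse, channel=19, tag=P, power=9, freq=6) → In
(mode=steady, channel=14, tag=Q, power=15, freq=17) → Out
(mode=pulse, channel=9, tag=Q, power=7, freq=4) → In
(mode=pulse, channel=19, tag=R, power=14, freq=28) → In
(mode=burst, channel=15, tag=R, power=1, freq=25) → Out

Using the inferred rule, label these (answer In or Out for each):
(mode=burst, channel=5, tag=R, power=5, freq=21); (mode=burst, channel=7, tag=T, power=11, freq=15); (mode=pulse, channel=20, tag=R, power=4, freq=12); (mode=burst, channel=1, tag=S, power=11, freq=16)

Out, Out, In, Out

The rule appears to be: mode is pulse.
(mode=burst, channel=5, tag=R, power=5, freq=21) — mode is burst, hence Out. (mode=burst, channel=7, tag=T, power=11, freq=15) — mode is burst, hence Out. (mode=pulse, channel=20, tag=R, power=4, freq=12) — mode is pulse, hence In. (mode=burst, channel=1, tag=S, power=11, freq=16) — mode is burst, hence Out.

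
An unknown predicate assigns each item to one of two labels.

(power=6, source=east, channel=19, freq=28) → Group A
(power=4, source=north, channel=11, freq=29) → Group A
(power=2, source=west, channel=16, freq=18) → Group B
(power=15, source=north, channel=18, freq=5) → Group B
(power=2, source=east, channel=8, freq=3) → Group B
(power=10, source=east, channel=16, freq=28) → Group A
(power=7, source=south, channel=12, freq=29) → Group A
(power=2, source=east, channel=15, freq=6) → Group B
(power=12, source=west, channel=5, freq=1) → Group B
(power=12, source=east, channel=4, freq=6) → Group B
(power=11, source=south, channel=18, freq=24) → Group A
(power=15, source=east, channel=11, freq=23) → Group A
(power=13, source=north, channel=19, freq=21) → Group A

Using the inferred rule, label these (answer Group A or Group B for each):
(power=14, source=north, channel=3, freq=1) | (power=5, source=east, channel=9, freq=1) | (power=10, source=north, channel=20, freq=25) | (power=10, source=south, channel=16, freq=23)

Group B, Group B, Group A, Group A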